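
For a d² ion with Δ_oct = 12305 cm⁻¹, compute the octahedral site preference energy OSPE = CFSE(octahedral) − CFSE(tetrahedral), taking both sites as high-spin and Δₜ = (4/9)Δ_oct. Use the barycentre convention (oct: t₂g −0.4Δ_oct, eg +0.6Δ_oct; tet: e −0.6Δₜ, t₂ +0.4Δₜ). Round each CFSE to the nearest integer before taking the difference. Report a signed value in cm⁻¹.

-3281

In an octahedral site d² (HS) is t2g^2 e_g^0, giving CFSE(oct) = -0.8Δ_oct = -9844 cm⁻¹.
Tetrahedral: e^2 t2^0, CFSE = 2(−0.6) + 0(+0.4) = -1.2Δₜ = -1.2 × (4/9) × 12305 = -6563 cm⁻¹.
Subtracting, OSPE = -9844 − (-6563) = -3281 cm⁻¹.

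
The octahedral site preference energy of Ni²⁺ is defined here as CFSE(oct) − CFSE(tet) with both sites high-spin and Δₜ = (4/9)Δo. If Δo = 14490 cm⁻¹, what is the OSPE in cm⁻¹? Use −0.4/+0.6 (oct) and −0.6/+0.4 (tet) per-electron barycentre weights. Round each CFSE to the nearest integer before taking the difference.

-12236

Group 10 minus oxidation state +2 gives a d⁸ configuration for Ni²⁺.
In an octahedral site d⁸ (HS) is t2g^6 e_g^2, giving CFSE(oct) = -1.2Δo = -17388 cm⁻¹.
In a tetrahedral site the filling is e^4 t2^4: CFSE(tet) = -0.8Δₜ = -0.8 × (4/9)(14490) = -5152 cm⁻¹.
OSPE = -17388 − (-5152) = -12236 cm⁻¹.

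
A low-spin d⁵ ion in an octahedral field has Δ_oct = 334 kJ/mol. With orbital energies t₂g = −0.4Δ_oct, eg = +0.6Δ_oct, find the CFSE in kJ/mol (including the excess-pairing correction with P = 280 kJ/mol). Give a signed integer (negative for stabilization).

-108

Configuration: t₂g⁵ eg⁰.
Orbital CFSE = 5(-0.4) + 0(0.6) = -2.0Δ_oct = -2.0 × 334 = -668 kJ/mol.
Pairing penalty: 2 pairs vs 0 in the high-spin reference → 2 extra × P = 560 kJ/mol.
Overall CFSE = -668 + 560 = -108 kJ/mol.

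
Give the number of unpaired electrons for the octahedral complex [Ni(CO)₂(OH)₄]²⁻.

Ligand charges: 2×(+0) from CO and 4×(-1) from OH⁻ sum to -4; with overall charge -2, Ni is +2.
Ni²⁺: group 10, so d-count = 10 − 2 = 8.
Configuration: t₂g⁶ eg², giving 2 unpaired electrons.

2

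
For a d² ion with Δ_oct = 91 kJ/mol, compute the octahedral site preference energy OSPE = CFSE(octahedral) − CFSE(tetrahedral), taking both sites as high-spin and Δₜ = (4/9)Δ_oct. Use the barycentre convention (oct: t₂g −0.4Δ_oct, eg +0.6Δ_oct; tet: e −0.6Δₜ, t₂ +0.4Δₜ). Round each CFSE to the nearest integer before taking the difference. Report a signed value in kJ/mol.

-24

In an octahedral site d² (HS) is t2g^2 e_g^0, giving CFSE(oct) = -0.8Δ_oct = -73 kJ/mol.
In a tetrahedral site the filling is e^2 t2^0: CFSE(tet) = -1.2Δₜ = -1.2 × (4/9)(91) = -49 kJ/mol.
OSPE = -73 − (-49) = -24 kJ/mol.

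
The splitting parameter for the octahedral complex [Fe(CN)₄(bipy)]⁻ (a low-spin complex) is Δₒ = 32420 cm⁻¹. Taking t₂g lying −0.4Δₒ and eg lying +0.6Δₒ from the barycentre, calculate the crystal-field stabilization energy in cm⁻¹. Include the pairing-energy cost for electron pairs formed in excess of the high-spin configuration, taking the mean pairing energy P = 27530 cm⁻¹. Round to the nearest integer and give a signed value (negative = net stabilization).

-9780

Ligand charges: 4×(-1) from CN⁻ and 1×(+0) from bipy sum to -4; with overall charge -1, Fe is +3.
Fe³⁺: group 8, so d-count = 8 − 3 = 5.
Configuration: t₂g⁵ eg⁰.
Orbital CFSE = 5(-0.4) + 0(0.6) = -2.0Δₒ = -2.0 × 32420 = -64840 cm⁻¹.
Pairing penalty: 2 pairs vs 0 in the high-spin reference → 2 extra × P = 55060 cm⁻¹.
Combining: -64840 + 55060 = -9780 cm⁻¹.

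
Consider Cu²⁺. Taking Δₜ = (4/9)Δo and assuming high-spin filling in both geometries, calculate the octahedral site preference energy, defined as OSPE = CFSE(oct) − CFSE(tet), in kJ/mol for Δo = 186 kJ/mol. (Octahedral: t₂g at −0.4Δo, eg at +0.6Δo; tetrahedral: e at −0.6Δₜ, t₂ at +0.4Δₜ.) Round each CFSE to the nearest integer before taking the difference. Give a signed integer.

Cu²⁺: group 11, so d-count = 11 − 2 = 9.
In an octahedral site d⁹ (HS) is t₂g⁶ eg³, giving CFSE(oct) = -0.6Δo = -112 kJ/mol.
Tetrahedral: e⁴ t₂⁵, CFSE = 4(−0.6) + 5(+0.4) = -0.4Δₜ = -0.4 × (4/9) × 186 = -33 kJ/mol.
OSPE = -112 − (-33) = -79 kJ/mol.

-79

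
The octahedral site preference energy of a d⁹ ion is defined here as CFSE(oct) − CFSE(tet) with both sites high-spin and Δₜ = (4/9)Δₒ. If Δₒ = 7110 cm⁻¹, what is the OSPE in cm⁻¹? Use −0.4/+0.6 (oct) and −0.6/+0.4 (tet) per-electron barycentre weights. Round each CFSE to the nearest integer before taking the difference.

Octahedral high-spin t₂g⁶ eg³: CFSE = -0.6 × 7110 = -4266 cm⁻¹.
Tetrahedral e⁴ t₂⁵ gives -0.4Δₜ = -0.4 × (4/9) × 7110 = -1264 cm⁻¹.
OSPE = CFSE(oct) − CFSE(tet) = -4266 − (-1264) = -3002 cm⁻¹.

-3002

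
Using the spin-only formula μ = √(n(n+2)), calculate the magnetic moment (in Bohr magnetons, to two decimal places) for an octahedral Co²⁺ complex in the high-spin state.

Co²⁺: group 9, so d-count = 9 − 2 = 7.
Configuration: t2g^5 e_g^2 → 3 unpaired electrons.
μ(spin-only) = √[3(3+2)] = √15 ≈ 3.87 Bohr magnetons.

3.87 Bohr magnetons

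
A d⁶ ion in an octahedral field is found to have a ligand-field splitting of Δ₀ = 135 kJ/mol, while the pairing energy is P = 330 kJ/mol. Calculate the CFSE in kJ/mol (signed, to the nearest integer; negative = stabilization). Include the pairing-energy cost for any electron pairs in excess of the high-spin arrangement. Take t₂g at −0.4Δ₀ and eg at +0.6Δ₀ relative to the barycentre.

With Δ₀ < P the complex is high-spin.
Filling d⁶ accordingly: t₂g⁴ eg².
Orbital CFSE = -0.4Δ₀ = -0.4 × 135 = -54 kJ/mol.
High-spin has no excess pairs, so no pairing correction applies.

-54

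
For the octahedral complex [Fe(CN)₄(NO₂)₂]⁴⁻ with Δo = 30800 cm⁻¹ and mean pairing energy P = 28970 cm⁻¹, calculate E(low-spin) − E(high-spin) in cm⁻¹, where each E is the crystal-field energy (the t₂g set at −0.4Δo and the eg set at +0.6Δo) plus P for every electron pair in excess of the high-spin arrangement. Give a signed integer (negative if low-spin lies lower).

-3660

Ligand charges: 4×(-1) from CN⁻ and 2×(-1) from NO₂⁻ sum to -6; with overall charge -4, Fe is +2.
Fe is in group 8, so Fe²⁺ is d⁶ (8 − 2 = 6).
High-spin d⁶ fills as t₂g⁴ eg² with CFSE 4(−0.4) + 2(+0.6) = -0.4Δo = -12320 cm⁻¹.
For low-spin the configuration is t₂g⁶ eg⁰: orbital energy -2.4 × 30800 = -73920 cm⁻¹, and 2 additional pairs relative to high-spin add 57940 cm⁻¹, giving -15980 cm⁻¹.
E(LS) − E(HS) = -15980 − (-12320) = -3660 cm⁻¹.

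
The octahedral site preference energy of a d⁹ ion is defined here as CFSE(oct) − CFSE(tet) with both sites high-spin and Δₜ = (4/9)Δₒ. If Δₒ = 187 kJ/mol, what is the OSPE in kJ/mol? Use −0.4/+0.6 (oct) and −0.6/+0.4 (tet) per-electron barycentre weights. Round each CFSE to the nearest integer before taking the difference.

-79

Octahedral (high-spin): t₂g⁶ eg³, CFSE = 6(−0.4) + 3(+0.6) = -0.6Δₒ = -0.6 × 187 = -112 kJ/mol.
Tetrahedral: e⁴ t₂⁵, CFSE = 4(−0.6) + 5(+0.4) = -0.4Δₜ = -0.4 × (4/9) × 187 = -33 kJ/mol.
OSPE = -112 − (-33) = -79 kJ/mol.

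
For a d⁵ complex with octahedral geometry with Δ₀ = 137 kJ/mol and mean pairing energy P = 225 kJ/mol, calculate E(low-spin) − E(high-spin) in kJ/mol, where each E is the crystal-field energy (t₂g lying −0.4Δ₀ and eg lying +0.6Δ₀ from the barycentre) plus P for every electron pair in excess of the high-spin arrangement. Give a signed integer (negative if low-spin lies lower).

176

In the high-spin limit (t₂g³ eg²) the orbital term is 0.0Δ₀ = 0 kJ/mol, with no excess pairing.
Low-spin: t₂g⁵ eg⁰, orbital CFSE = -2.0Δ₀ = -274 kJ/mol; plus 2 excess pairs × P = +450 kJ/mol; total 176 kJ/mol.
Thus E(LS) − E(HS) = 176 kJ/mol.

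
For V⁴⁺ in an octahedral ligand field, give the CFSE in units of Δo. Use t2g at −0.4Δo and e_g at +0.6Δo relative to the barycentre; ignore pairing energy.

V⁴⁺: group 5, so d-count = 5 − 4 = 1.
Configuration: t2g^1 e_g^0.
CFSE = 1(-0.4Δo) + 0(0.6Δo) = -0.4Δo + 0.0Δo = -0.4Δo.

-0.4 Δo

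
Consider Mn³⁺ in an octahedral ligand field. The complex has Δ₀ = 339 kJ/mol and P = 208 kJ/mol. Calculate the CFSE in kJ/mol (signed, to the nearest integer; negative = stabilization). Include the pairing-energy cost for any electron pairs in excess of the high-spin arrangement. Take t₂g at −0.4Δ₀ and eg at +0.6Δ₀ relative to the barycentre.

Group 7 minus oxidation state +3 gives a d⁴ configuration for Mn³⁺.
With Δ₀ > P the complex is low-spin.
Filling d⁴ accordingly: t₂g⁴ eg⁰.
Orbital CFSE = -1.6Δ₀ = -1.6 × 339 = -542 kJ/mol.
Excess pairs vs high-spin: 1 − 0 = 1; pairing cost = +208 kJ/mol.
Net CFSE = -542 + 208 = -334 kJ/mol.

-334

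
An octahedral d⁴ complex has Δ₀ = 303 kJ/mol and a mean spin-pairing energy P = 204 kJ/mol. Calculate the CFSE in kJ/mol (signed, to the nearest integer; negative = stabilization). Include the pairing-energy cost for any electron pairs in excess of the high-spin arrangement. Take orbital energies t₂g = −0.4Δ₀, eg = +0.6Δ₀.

-281

Δ₀ > P, so pairing is preferred: the ground state is low-spin.
Configuration: t₂g⁴ eg⁰.
Orbital CFSE = -1.6Δ₀ = -1.6 × 303 = -485 kJ/mol.
Excess pairs vs high-spin: 1 − 0 = 1; pairing cost = +204 kJ/mol.
Net CFSE = -485 + 204 = -281 kJ/mol.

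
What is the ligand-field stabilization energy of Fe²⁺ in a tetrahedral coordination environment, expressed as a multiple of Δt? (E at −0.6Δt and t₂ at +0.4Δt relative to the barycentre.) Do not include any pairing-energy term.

-0.6 Δt

Fe sits in group 8; removing 2 electrons leaves Fe²⁺ with 8 − 2 = 6 d electrons.
Tetrahedral fields are weak (Δₜ ≈ 4/9 Δₒ), so electrons fill high-spin.
Configuration: e³ t₂³.
CFSE = 3(-0.6Δt) + 3(0.4Δt) = -1.8Δt + 1.2Δt = -0.6Δt.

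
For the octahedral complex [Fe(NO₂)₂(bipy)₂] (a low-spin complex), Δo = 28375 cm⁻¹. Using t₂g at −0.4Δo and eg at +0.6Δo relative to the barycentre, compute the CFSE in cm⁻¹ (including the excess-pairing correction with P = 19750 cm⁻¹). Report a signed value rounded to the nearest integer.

-28600

Ligand charges: 2×(-1) from NO₂⁻ and 2×(+0) from bipy sum to -2; with overall charge +0, Fe is +2.
Group 8 minus oxidation state +2 gives a d⁶ configuration for Fe²⁺.
The d⁶ electrons fill as t₂g⁶ eg⁰.
CFSE(orbital) = 6×(-0.4Δo) + 0×(0.6Δo) = -2.4Δo; with Δo = 28375 cm⁻¹ that is -68100 cm⁻¹.
Relative to high-spin t₂g⁴ eg² (1 paired), the low-spin configuration has 2 additional pairs, contributing +2 × 19750 = +39500 cm⁻¹.
Net CFSE = -68100 + 39500 = -28600 cm⁻¹.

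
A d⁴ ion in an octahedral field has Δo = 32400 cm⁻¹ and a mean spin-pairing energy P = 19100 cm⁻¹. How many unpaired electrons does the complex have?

2

Here Δo > P (32400 > 19100), so the low-spin state is favoured.
Filling d⁴ accordingly: t₂g⁴ eg⁰.
Unpaired electrons: 2.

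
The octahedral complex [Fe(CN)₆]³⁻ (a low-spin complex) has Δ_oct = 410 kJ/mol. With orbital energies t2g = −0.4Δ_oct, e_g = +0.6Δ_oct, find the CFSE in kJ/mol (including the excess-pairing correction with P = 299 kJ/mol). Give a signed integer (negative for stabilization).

-222

Each CN⁻ contributes -1; 6 × (-1) = -6. With overall charge -3, Fe is in the +3 oxidation state.
Fe sits in group 8; removing 3 electrons leaves Fe³⁺ with 8 − 3 = 5 d electrons.
Electron filling gives t2g^5 e_g^0.
CFSE(orbital) = 5×(-0.4Δ_oct) + 0×(0.6Δ_oct) = -2.0Δ_oct; with Δ_oct = 410 kJ/mol that is -820 kJ/mol.
High-spin d⁵ would be t2g^3 e_g^2 with 0 pairs; low-spin has 2, so 2 excess pairs cost +2P = +598 kJ/mol.
Overall CFSE = -820 + 598 = -222 kJ/mol.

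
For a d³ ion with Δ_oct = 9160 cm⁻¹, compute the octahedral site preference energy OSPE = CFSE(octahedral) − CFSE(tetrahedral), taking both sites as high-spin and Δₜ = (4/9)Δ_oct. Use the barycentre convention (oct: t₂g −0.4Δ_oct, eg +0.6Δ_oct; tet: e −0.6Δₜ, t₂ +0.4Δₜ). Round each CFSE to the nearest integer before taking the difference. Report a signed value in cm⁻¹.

Octahedral (high-spin): t₂g³ eg⁰, CFSE = 3(−0.4) + 0(+0.6) = -1.2Δ_oct = -1.2 × 9160 = -10992 cm⁻¹.
Tetrahedral: e² t₂¹, CFSE = 2(−0.6) + 1(+0.4) = -0.8Δₜ = -0.8 × (4/9) × 9160 = -3257 cm⁻¹.
Subtracting, OSPE = -10992 − (-3257) = -7735 cm⁻¹.

-7735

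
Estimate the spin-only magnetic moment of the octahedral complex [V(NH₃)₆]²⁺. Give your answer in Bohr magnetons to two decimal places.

3.87 Bohr magnetons

NH₃ is neutral, so the +2 overall charge sits on V: oxidation state +2.
V²⁺: group 5, so d-count = 5 − 2 = 3.
For octahedral d³ the high- and low-spin configurations coincide.
Configuration: t₂g³ eg⁰ → 3 unpaired electrons.
μ(spin-only) = √[3(3+2)] = √15 ≈ 3.87 Bohr magnetons.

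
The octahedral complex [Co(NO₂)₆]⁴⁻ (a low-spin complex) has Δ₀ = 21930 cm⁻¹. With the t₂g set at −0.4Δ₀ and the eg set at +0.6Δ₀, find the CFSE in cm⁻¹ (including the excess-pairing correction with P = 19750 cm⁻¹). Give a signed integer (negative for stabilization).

-19724

Each NO₂⁻ contributes -1; 6 × (-1) = -6. With overall charge -4, Co is in the +2 oxidation state.
Co²⁺: group 9, so d-count = 9 − 2 = 7.
Electron filling gives t₂g⁶ eg¹.
CFSE(orbital) = 6×(-0.4Δ₀) + 1×(0.6Δ₀) = -1.8Δ₀; with Δ₀ = 21930 cm⁻¹ that is -39474 cm⁻¹.
Pairing penalty: 3 pairs vs 2 in the high-spin reference → 1 extra × P = 19750 cm⁻¹.
Combining: -39474 + 19750 = -19724 cm⁻¹.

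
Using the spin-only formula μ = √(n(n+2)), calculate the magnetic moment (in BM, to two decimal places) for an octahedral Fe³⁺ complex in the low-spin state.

Group 8 minus oxidation state +3 gives a d⁵ configuration for Fe³⁺.
Configuration: t₂g⁵ eg⁰ → 1 unpaired electron.
μ(spin-only) = √[1(1+2)] = √3 ≈ 1.73 BM.

1.73 BM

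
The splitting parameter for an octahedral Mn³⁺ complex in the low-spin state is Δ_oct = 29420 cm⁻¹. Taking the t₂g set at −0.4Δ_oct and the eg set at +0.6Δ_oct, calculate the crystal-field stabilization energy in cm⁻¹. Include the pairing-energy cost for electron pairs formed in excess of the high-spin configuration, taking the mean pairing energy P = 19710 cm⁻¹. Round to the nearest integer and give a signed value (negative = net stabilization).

-27362

Mn³⁺: group 7, so d-count = 7 − 3 = 4.
Electron filling gives t₂g⁴ eg⁰.
CFSE(orbital) = 4×(-0.4Δ_oct) + 0×(0.6Δ_oct) = -1.6Δ_oct; with Δ_oct = 29420 cm⁻¹ that is -47072 cm⁻¹.
High-spin d⁴ would be t₂g³ eg¹ with 0 pairs; low-spin has 1, so 1 excess pair costs +1P = +19710 cm⁻¹.
Overall CFSE = -47072 + 19710 = -27362 cm⁻¹.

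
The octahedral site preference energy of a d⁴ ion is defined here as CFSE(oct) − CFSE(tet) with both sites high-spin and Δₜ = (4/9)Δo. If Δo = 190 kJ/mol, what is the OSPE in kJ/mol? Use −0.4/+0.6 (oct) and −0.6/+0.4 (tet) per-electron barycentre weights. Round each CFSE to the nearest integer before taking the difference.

-80

Octahedral (high-spin): t₂g³ eg¹, CFSE = 3(−0.4) + 1(+0.6) = -0.6Δo = -0.6 × 190 = -114 kJ/mol.
Tetrahedral e² t₂² gives -0.4Δₜ = -0.4 × (4/9) × 190 = -34 kJ/mol.
OSPE = -114 − (-34) = -80 kJ/mol.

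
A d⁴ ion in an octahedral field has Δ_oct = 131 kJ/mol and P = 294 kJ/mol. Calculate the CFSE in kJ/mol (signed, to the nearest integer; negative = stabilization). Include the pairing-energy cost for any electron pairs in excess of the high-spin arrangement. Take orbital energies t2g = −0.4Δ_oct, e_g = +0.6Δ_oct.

-79

Here Δ_oct < P (131 < 294), so the high-spin state is favoured.
Filling d⁴ accordingly: t2g^3 e_g^1.
Orbital CFSE = -0.6Δ_oct = -0.6 × 131 = -79 kJ/mol.
High-spin has no excess pairs, so no pairing correction applies.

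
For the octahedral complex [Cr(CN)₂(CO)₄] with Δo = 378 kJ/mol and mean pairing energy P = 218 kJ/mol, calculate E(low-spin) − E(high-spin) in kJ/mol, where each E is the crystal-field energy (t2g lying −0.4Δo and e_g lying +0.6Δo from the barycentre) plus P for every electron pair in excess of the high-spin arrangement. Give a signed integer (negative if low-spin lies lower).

Ligand charges: 2×(-1) from CN⁻ and 4×(+0) from CO sum to -2; with overall charge +0, Cr is +2.
Cr²⁺: group 6, so d-count = 6 − 2 = 4.
In the high-spin limit (t2g^3 e_g^1) the orbital term is -0.6Δo = -227 kJ/mol, with no excess pairing.
For low-spin the configuration is t2g^4 e_g^0: orbital energy -1.6 × 378 = -605 kJ/mol, and 1 additional pair relative to high-spin adds 218 kJ/mol, giving -387 kJ/mol.
E(LS) − E(HS) = -387 − (-227) = -160 kJ/mol.

-160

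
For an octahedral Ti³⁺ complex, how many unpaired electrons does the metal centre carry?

Group 4 minus oxidation state +3 gives a d¹ configuration for Ti³⁺.
Configuration: t₂g¹ eg⁰, giving 1 unpaired electron.

1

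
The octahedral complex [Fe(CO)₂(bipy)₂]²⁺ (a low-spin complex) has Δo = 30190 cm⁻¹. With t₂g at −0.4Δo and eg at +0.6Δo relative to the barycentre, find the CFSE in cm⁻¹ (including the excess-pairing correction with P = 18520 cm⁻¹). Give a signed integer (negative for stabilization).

Ligand charges: 2×(+0) from CO and 2×(+0) from bipy sum to +0; with overall charge +2, Fe is +2.
Fe²⁺: group 8, so d-count = 8 − 2 = 6.
The d⁶ electrons fill as t₂g⁶ eg⁰.
The orbital stabilization is -2.4Δo = -2.4 × 30190 = -72456 cm⁻¹.
High-spin d⁶ would be t₂g⁴ eg² with 1 pair; low-spin has 3, so 2 excess pairs cost +2P = +37040 cm⁻¹.
Net CFSE = -72456 + 37040 = -35416 cm⁻¹.

-35416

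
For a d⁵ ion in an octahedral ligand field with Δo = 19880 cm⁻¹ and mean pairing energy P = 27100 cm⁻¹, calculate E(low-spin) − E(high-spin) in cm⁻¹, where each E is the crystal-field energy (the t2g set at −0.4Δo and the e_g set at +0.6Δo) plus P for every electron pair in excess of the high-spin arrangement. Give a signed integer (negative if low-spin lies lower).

14440

High-spin: t2g^3 e_g^2, CFSE = 0.0Δo = 0 cm⁻¹.
For low-spin the configuration is t2g^5 e_g^0: orbital energy -2.0 × 19880 = -39760 cm⁻¹, and 2 additional pairs relative to high-spin add 54200 cm⁻¹, giving 14440 cm⁻¹.
The difference is 14440 − (0) = 14440 cm⁻¹, so high-spin lies lower.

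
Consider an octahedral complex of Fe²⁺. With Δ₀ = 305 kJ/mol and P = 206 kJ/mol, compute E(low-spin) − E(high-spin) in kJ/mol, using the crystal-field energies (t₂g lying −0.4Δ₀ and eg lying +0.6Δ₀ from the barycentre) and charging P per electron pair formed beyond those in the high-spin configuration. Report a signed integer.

-198

Fe sits in group 8; removing 2 electrons leaves Fe²⁺ with 8 − 2 = 6 d electrons.
High-spin d⁶ fills as t₂g⁴ eg² with CFSE 4(−0.4) + 2(+0.6) = -0.4Δ₀ = -122 kJ/mol.
Low-spin t₂g⁶ eg⁰ gives -2.4Δ₀ = -732 kJ/mol, but forming 2 extra pairs costs 2P = 412 kJ/mol, so E(LS) = -732 + 412 = -320 kJ/mol.
The difference is -320 − (-122) = -198 kJ/mol, so low-spin lies lower.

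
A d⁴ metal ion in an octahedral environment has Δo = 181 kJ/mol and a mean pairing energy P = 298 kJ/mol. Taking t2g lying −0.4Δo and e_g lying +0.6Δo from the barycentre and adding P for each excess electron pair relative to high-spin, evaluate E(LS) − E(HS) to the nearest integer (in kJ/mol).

High-spin: t2g^3 e_g^1, CFSE = -0.6Δo = -109 kJ/mol.
Low-spin: t2g^4 e_g^0, orbital CFSE = -1.6Δo = -290 kJ/mol; plus 1 excess pair × P = +298 kJ/mol; total 8 kJ/mol.
The difference is 8 − (-109) = 117 kJ/mol, so high-spin lies lower.

117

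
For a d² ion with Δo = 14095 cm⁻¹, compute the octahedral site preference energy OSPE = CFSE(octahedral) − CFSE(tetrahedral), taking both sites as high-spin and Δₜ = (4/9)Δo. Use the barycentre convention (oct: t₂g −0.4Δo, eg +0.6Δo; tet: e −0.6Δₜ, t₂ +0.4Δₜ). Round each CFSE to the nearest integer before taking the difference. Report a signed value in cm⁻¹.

In an octahedral site d² (HS) is t₂g² eg⁰, giving CFSE(oct) = -0.8Δo = -11276 cm⁻¹.
Tetrahedral: e² t₂⁰, CFSE = 2(−0.6) + 0(+0.4) = -1.2Δₜ = -1.2 × (4/9) × 14095 = -7517 cm⁻¹.
OSPE = -11276 − (-7517) = -3759 cm⁻¹.

-3759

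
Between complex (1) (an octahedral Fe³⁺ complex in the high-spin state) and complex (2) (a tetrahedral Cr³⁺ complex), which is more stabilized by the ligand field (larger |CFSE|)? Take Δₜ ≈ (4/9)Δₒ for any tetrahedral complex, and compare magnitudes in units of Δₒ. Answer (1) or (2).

(1): Fe³⁺: group 8, so d-count = 8 − 3 = 5; t2g^3 e_g^2, CFSE = 0.0Δₒ.
(2): Group 6 minus oxidation state +3 gives a d³ configuration for Cr³⁺; Tetrahedral splitting is small, so the complex is high-spin; e² t₂¹, CFSE = -0.8Δₜ ≈ -0.36Δₒ.
So (2) has the larger |CFSE|.

(2)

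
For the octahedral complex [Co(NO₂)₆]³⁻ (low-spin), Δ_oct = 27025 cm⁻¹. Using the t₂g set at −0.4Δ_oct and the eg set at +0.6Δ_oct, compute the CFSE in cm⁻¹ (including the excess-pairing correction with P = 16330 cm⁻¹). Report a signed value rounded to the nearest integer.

Each NO₂⁻ contributes -1; 6 × (-1) = -6. With overall charge -3, Co is in the +3 oxidation state.
Co is in group 9, so Co³⁺ is d⁶ (9 − 3 = 6).
Configuration: t₂g⁶ eg⁰.
Orbital CFSE = 6(-0.4) + 0(0.6) = -2.4Δ_oct = -2.4 × 27025 = -64860 cm⁻¹.
Relative to high-spin t₂g⁴ eg² (1 paired), the low-spin configuration has 2 additional pairs, contributing +2 × 16330 = +32660 cm⁻¹.
Combining: -64860 + 32660 = -32200 cm⁻¹.

-32200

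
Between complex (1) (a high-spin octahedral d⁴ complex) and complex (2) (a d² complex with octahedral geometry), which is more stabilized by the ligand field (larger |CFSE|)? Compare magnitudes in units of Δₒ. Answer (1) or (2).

(2)

(1): t₂g³ eg¹, CFSE = -0.6Δₒ.
(2): t2g^2 e_g^0, CFSE = -0.8Δₒ.
So (2) has the larger |CFSE|.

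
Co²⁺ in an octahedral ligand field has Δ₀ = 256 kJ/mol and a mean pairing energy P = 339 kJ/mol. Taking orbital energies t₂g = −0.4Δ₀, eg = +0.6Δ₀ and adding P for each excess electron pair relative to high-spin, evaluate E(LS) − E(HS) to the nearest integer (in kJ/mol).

Co sits in group 9; removing 2 electrons leaves Co²⁺ with 9 − 2 = 7 d electrons.
High-spin: t₂g⁵ eg², CFSE = -0.8Δ₀ = -205 kJ/mol.
Low-spin: t₂g⁶ eg¹, orbital CFSE = -1.8Δ₀ = -461 kJ/mol; plus 1 excess pair × P = +339 kJ/mol; total -122 kJ/mol.
E(LS) − E(HS) = -122 − (-205) = 83 kJ/mol.

83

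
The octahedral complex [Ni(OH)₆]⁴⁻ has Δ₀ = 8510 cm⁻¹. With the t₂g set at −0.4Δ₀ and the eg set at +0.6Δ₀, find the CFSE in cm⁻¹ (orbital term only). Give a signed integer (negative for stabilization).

-10212

Each OH⁻ contributes -1; 6 × (-1) = -6. With overall charge -4, Ni is in the +2 oxidation state.
Ni²⁺: group 10, so d-count = 10 − 2 = 8.
The d⁸ electrons fill as t₂g⁶ eg².
Orbital CFSE = 6(-0.4) + 2(0.6) = -1.2Δ₀ = -1.2 × 8510 = -10212 cm⁻¹.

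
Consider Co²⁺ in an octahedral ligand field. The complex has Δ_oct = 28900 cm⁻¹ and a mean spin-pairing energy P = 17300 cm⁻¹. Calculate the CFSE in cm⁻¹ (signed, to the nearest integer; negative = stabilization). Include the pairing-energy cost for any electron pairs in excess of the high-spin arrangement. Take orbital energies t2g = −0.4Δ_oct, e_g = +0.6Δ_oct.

Co²⁺: group 9, so d-count = 9 − 2 = 7.
Δ_oct > P, so pairing is preferred: the ground state is low-spin.
That gives t2g^6 e_g^1.
Orbital CFSE = -1.8Δ_oct = -1.8 × 28900 = -52020 cm⁻¹.
Excess pairs vs high-spin: 3 − 2 = 1; pairing cost = +17300 cm⁻¹.
Net CFSE = -52020 + 17300 = -34720 cm⁻¹.

-34720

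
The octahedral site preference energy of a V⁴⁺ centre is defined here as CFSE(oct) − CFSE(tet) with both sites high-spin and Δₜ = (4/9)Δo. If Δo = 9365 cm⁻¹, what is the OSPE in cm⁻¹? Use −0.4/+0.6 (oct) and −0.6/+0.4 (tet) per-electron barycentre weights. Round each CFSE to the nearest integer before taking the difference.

-1249

V is in group 5, so V⁴⁺ is d¹ (5 − 4 = 1).
Octahedral (high-spin): t₂g¹ eg⁰, CFSE = 1(−0.4) + 0(+0.6) = -0.4Δo = -0.4 × 9365 = -3746 cm⁻¹.
In a tetrahedral site the filling is e¹ t₂⁰: CFSE(tet) = -0.6Δₜ = -0.6 × (4/9)(9365) = -2497 cm⁻¹.
Subtracting, OSPE = -3746 − (-2497) = -1249 cm⁻¹.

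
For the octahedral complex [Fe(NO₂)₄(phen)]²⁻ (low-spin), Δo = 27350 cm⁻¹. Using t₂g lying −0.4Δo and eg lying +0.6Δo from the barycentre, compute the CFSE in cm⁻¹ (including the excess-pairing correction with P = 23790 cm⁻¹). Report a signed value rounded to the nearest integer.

-18060

Ligand charges: 4×(-1) from NO₂⁻ and 1×(+0) from phen sum to -4; with overall charge -2, Fe is +2.
Fe sits in group 8; removing 2 electrons leaves Fe²⁺ with 8 − 2 = 6 d electrons.
The d⁶ electrons fill as t₂g⁶ eg⁰.
CFSE(orbital) = 6×(-0.4Δo) + 0×(0.6Δo) = -2.4Δo; with Δo = 27350 cm⁻¹ that is -65640 cm⁻¹.
High-spin d⁶ would be t₂g⁴ eg² with 1 pair; low-spin has 3, so 2 excess pairs cost +2P = +47580 cm⁻¹.
Overall CFSE = -65640 + 47580 = -18060 cm⁻¹.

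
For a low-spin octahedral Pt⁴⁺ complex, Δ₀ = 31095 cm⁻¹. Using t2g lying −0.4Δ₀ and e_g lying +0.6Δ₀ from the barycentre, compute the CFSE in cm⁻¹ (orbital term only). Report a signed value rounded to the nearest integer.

-74628

Pt sits in group 10; removing 4 electrons leaves Pt⁴⁺ with 10 − 4 = 6 d electrons.
Electron filling gives t2g^6 e_g^0.
Orbital CFSE = 6(-0.4) + 0(0.6) = -2.4Δ₀ = -2.4 × 31095 = -74628 cm⁻¹.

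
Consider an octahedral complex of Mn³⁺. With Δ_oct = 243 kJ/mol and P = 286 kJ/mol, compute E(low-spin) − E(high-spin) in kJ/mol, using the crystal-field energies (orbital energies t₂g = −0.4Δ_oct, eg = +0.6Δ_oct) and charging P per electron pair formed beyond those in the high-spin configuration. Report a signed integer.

43

Group 7 minus oxidation state +3 gives a d⁴ configuration for Mn³⁺.
In the high-spin limit (t₂g³ eg¹) the orbital term is -0.6Δ_oct = -146 kJ/mol, with no excess pairing.
Low-spin t₂g⁴ eg⁰ gives -1.6Δ_oct = -389 kJ/mol, but forming 1 extra pair costs 1P = 286 kJ/mol, so E(LS) = -389 + 286 = -103 kJ/mol.
The difference is -103 − (-146) = 43 kJ/mol, so high-spin lies lower.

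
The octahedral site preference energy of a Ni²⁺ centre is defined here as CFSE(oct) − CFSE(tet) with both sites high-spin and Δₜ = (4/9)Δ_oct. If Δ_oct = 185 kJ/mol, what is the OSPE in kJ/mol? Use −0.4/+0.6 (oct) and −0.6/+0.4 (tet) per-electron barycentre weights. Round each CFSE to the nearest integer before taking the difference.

-156

Ni²⁺: group 10, so d-count = 10 − 2 = 8.
Octahedral (high-spin): t₂g⁶ eg², CFSE = 6(−0.4) + 2(+0.6) = -1.2Δ_oct = -1.2 × 185 = -222 kJ/mol.
Tetrahedral e⁴ t₂⁴ gives -0.8Δₜ = -0.8 × (4/9) × 185 = -66 kJ/mol.
OSPE = -222 − (-66) = -156 kJ/mol.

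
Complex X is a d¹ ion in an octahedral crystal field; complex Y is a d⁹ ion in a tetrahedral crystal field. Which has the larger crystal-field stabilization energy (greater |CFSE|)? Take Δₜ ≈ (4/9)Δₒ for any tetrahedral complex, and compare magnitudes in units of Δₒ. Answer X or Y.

X

X: t2g^1 e_g^0, CFSE = -0.4Δₒ.
Y: Tetrahedral splitting is small, so the complex is high-spin; e^4 t2^5, CFSE = -0.4Δₜ ≈ -0.18Δₒ.
So X has the larger |CFSE|.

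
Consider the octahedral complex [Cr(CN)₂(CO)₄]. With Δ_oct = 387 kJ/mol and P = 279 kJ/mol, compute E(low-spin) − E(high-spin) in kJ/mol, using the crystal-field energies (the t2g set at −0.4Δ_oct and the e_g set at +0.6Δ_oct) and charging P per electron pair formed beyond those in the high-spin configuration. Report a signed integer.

-108

Ligand charges: 2×(-1) from CN⁻ and 4×(+0) from CO sum to -2; with overall charge +0, Cr is +2.
Cr is in group 6, so Cr²⁺ is d⁴ (6 − 2 = 4).
High-spin d⁴ fills as t2g^3 e_g^1 with CFSE 3(−0.4) + 1(+0.6) = -0.6Δ_oct = -232 kJ/mol.
Low-spin: t2g^4 e_g^0, orbital CFSE = -1.6Δ_oct = -619 kJ/mol; plus 1 excess pair × P = +279 kJ/mol; total -340 kJ/mol.
The difference is -340 − (-232) = -108 kJ/mol, so low-spin lies lower.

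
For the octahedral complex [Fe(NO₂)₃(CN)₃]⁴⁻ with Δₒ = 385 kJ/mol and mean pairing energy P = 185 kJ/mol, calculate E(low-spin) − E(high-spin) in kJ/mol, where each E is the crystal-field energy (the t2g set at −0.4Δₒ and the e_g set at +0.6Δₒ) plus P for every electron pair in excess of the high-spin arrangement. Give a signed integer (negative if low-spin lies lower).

-400

Ligand charges: 3×(-1) from NO₂⁻ and 3×(-1) from CN⁻ sum to -6; with overall charge -4, Fe is +2.
Fe sits in group 8; removing 2 electrons leaves Fe²⁺ with 8 − 2 = 6 d electrons.
High-spin d⁶ fills as t2g^4 e_g^2 with CFSE 4(−0.4) + 2(+0.6) = -0.4Δₒ = -154 kJ/mol.
Low-spin t2g^6 e_g^0 gives -2.4Δₒ = -924 kJ/mol, but forming 2 extra pairs costs 2P = 370 kJ/mol, so E(LS) = -924 + 370 = -554 kJ/mol.
E(LS) − E(HS) = -554 − (-154) = -400 kJ/mol.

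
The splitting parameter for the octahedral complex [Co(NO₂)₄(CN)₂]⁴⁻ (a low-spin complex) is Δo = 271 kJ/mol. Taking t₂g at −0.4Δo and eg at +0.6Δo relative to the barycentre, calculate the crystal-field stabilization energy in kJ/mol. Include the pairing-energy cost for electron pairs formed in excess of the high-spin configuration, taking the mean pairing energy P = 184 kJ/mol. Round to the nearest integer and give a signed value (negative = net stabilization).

-304

Ligand charges: 4×(-1) from NO₂⁻ and 2×(-1) from CN⁻ sum to -6; with overall charge -4, Co is +2.
Co²⁺: group 9, so d-count = 9 − 2 = 7.
The d⁷ electrons fill as t₂g⁶ eg¹.
The orbital stabilization is -1.8Δo = -1.8 × 271 = -488 kJ/mol.
Relative to high-spin t₂g⁵ eg² (2 paired), the low-spin configuration has 1 additional pair, contributing +1 × 184 = +184 kJ/mol.
Overall CFSE = -488 + 184 = -304 kJ/mol.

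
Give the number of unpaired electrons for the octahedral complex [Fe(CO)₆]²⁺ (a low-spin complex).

CO is neutral, so the +2 overall charge sits on Fe: oxidation state +2.
Fe is in group 8, so Fe²⁺ is d⁶ (8 − 2 = 6).
Configuration: t2g^6 e_g^0, giving 0 unpaired electrons.

0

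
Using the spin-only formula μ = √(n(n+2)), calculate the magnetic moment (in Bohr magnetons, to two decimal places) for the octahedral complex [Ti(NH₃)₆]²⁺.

NH₃ is neutral, so the +2 overall charge sits on Ti: oxidation state +2.
Group 4 minus oxidation state +2 gives a d² configuration for Ti²⁺.
Configuration: t₂g² eg⁰ → 2 unpaired electrons.
μ(spin-only) = √[2(2+2)] = √8 ≈ 2.83 Bohr magnetons.

2.83 Bohr magnetons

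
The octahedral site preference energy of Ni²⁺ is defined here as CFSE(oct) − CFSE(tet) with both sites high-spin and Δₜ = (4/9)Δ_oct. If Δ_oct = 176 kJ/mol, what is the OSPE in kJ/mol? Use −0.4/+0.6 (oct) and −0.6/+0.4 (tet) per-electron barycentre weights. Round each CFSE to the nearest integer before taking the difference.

Ni sits in group 10; removing 2 electrons leaves Ni²⁺ with 10 − 2 = 8 d electrons.
Octahedral (high-spin): t2g^6 e_g^2, CFSE = 6(−0.4) + 2(+0.6) = -1.2Δ_oct = -1.2 × 176 = -211 kJ/mol.
Tetrahedral e^4 t2^4 gives -0.8Δₜ = -0.8 × (4/9) × 176 = -63 kJ/mol.
OSPE = -211 − (-63) = -148 kJ/mol.

-148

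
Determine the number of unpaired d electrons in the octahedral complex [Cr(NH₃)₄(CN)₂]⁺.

3

Ligand charges: 4×(+0) from NH₃ and 2×(-1) from CN⁻ sum to -2; with overall charge +1, Cr is +3.
Cr³⁺: group 6, so d-count = 6 − 3 = 3.
Configuration: t₂g³ eg⁰, giving 3 unpaired electrons.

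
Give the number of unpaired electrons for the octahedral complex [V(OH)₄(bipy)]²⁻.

Ligand charges: 4×(-1) from OH⁻ and 1×(+0) from bipy sum to -4; with overall charge -2, V is +2.
V²⁺: group 5, so d-count = 5 − 2 = 3.
Configuration: t2g^3 e_g^0, giving 3 unpaired electrons.

3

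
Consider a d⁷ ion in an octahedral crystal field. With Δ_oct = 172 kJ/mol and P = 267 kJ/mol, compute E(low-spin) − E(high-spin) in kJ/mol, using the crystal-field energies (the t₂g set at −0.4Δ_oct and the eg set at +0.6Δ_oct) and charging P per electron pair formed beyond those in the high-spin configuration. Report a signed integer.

95

In the high-spin limit (t₂g⁵ eg²) the orbital term is -0.8Δ_oct = -138 kJ/mol, with no excess pairing.
Low-spin: t₂g⁶ eg¹, orbital CFSE = -1.8Δ_oct = -310 kJ/mol; plus 1 excess pair × P = +267 kJ/mol; total -43 kJ/mol.
E(LS) − E(HS) = -43 − (-138) = 95 kJ/mol.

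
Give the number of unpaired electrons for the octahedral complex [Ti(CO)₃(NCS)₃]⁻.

2

Ligand charges: 3×(+0) from CO and 3×(-1) from NCS⁻ sum to -3; with overall charge -1, Ti is +2.
Ti sits in group 4; removing 2 electrons leaves Ti²⁺ with 4 − 2 = 2 d electrons.
Configuration: t₂g² eg⁰, giving 2 unpaired electrons.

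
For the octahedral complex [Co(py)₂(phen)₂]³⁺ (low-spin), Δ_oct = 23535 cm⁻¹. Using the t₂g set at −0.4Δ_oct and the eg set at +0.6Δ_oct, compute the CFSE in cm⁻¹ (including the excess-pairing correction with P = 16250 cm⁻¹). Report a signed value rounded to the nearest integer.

Ligand charges: 2×(+0) from py and 2×(+0) from phen sum to +0; with overall charge +3, Co is +3.
Co is in group 9, so Co³⁺ is d⁶ (9 − 3 = 6).
The d⁶ electrons fill as t₂g⁶ eg⁰.
Orbital CFSE = 6(-0.4) + 0(0.6) = -2.4Δ_oct = -2.4 × 23535 = -56484 cm⁻¹.
Relative to high-spin t₂g⁴ eg² (1 paired), the low-spin configuration has 2 additional pairs, contributing +2 × 16250 = +32500 cm⁻¹.
Combining: -56484 + 32500 = -23984 cm⁻¹.

-23984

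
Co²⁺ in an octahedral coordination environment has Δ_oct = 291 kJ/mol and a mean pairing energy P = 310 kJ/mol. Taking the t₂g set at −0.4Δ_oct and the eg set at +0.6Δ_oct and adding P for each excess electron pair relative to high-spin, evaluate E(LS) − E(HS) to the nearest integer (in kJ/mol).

Co²⁺: group 9, so d-count = 9 − 2 = 7.
High-spin: t₂g⁵ eg², CFSE = -0.8Δ_oct = -233 kJ/mol.
Low-spin: t₂g⁶ eg¹, orbital CFSE = -1.8Δ_oct = -524 kJ/mol; plus 1 excess pair × P = +310 kJ/mol; total -214 kJ/mol.
E(LS) − E(HS) = -214 − (-233) = 19 kJ/mol.

19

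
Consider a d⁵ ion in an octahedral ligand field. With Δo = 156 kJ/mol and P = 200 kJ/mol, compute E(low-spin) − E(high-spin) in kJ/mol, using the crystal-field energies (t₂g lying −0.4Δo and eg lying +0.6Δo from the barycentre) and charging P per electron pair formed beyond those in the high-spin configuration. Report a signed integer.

In the high-spin limit (t₂g³ eg²) the orbital term is 0.0Δo = 0 kJ/mol, with no excess pairing.
For low-spin the configuration is t₂g⁵ eg⁰: orbital energy -2.0 × 156 = -312 kJ/mol, and 2 additional pairs relative to high-spin add 400 kJ/mol, giving 88 kJ/mol.
Thus E(LS) − E(HS) = 88 kJ/mol.

88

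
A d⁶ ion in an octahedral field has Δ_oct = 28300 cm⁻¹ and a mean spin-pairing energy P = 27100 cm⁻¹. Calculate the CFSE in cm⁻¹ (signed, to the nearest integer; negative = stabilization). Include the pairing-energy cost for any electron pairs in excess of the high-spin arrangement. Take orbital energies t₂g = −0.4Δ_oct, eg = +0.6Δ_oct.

Δ_oct > P, so pairing is preferred: the ground state is low-spin.
Configuration: t₂g⁶ eg⁰.
Orbital CFSE = -2.4Δ_oct = -2.4 × 28300 = -67920 cm⁻¹.
Excess pairs vs high-spin: 3 − 1 = 2; pairing cost = +54200 cm⁻¹.
Net CFSE = -67920 + 54200 = -13720 cm⁻¹.

-13720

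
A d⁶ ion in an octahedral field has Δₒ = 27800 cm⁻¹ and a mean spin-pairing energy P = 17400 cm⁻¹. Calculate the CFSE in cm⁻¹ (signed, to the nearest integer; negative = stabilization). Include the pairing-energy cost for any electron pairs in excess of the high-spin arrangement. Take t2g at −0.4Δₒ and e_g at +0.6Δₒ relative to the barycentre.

-31920

With Δₒ > P the complex is low-spin.
That gives t2g^6 e_g^0.
Orbital CFSE = -2.4Δₒ = -2.4 × 27800 = -66720 cm⁻¹.
Excess pairs vs high-spin: 3 − 1 = 2; pairing cost = +34800 cm⁻¹.
Net CFSE = -66720 + 34800 = -31920 cm⁻¹.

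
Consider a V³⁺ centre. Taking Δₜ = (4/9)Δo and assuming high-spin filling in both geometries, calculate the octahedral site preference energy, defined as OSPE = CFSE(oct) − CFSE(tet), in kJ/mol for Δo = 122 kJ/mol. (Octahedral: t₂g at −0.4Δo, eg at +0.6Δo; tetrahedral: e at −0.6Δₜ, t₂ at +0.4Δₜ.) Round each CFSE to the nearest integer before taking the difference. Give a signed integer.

-33

V is in group 5, so V³⁺ is d² (5 − 3 = 2).
Octahedral high-spin t2g^2 e_g^0: CFSE = -0.8 × 122 = -98 kJ/mol.
In a tetrahedral site the filling is e^2 t2^0: CFSE(tet) = -1.2Δₜ = -1.2 × (4/9)(122) = -65 kJ/mol.
Subtracting, OSPE = -98 − (-65) = -33 kJ/mol.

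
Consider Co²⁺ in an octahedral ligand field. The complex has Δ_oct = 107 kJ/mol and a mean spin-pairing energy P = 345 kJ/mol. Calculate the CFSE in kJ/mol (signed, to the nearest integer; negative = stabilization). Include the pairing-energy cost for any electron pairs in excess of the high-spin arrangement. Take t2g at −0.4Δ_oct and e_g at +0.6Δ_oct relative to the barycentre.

-86

Co sits in group 9; removing 2 electrons leaves Co²⁺ with 9 − 2 = 7 d electrons.
Here Δ_oct < P (107 < 345), so the high-spin state is favoured.
Filling d⁷ accordingly: t2g^5 e_g^2.
Orbital CFSE = -0.8Δ_oct = -0.8 × 107 = -86 kJ/mol.
High-spin has no excess pairs, so no pairing correction applies.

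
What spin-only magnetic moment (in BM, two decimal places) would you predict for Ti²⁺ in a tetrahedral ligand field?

2.83 BM

Ti sits in group 4; removing 2 electrons leaves Ti²⁺ with 4 − 2 = 2 d electrons.
Tetrahedral fields are weak (Δₜ ≈ 4/9 Δₒ), so electrons fill high-spin.
Configuration: e² t₂⁰ → 2 unpaired electrons.
μ(spin-only) = √[2(2+2)] = √8 ≈ 2.83 BM.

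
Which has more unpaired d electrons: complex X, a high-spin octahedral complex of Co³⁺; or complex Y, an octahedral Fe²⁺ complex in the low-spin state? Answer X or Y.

X

X: Co sits in group 9; removing 3 electrons leaves Co³⁺ with 9 − 3 = 6 d electrons; t2g^4 e_g^2 → 4 unpaired.
Y: Group 8 minus oxidation state +2 gives a d⁶ configuration for Fe²⁺; t₂g⁶ eg⁰ → 0 unpaired.
So X has more unpaired electrons.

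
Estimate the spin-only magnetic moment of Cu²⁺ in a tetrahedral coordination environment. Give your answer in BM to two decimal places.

Cu sits in group 11; removing 2 electrons leaves Cu²⁺ with 11 − 2 = 9 d electrons.
With tetrahedral geometry the complex is necessarily high-spin.
Configuration: e⁴ t₂⁵ → 1 unpaired electron.
μ(spin-only) = √[1(1+2)] = √3 ≈ 1.73 BM.

1.73 BM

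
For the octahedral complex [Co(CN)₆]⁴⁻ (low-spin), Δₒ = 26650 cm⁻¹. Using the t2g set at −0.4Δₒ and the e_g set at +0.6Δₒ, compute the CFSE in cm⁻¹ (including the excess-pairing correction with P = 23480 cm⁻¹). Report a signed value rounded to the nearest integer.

Each CN⁻ contributes -1; 6 × (-1) = -6. With overall charge -4, Co is in the +2 oxidation state.
Co²⁺: group 9, so d-count = 9 − 2 = 7.
Electron filling gives t2g^6 e_g^1.
The orbital stabilization is -1.8Δₒ = -1.8 × 26650 = -47970 cm⁻¹.
Pairing penalty: 3 pairs vs 2 in the high-spin reference → 1 extra × P = 23480 cm⁻¹.
Overall CFSE = -47970 + 23480 = -24490 cm⁻¹.

-24490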